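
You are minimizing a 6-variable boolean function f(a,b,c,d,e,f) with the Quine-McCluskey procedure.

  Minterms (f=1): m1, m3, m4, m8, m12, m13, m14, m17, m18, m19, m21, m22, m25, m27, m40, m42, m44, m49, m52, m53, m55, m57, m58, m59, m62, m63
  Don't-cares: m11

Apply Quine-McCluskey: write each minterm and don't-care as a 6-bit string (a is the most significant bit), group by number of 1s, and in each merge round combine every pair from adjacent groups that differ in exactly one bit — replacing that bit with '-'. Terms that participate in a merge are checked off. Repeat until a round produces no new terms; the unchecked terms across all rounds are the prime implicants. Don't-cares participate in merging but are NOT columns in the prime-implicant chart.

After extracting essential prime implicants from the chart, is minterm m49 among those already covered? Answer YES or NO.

Round 0: 000001✓ 000011✓ 000100✓ 001000✓ 001011✓ 001100✓ 001101✓ 001110✓ 010001✓ 010010✓ 010011✓ 010101✓ 010110✓ 011001✓ 011011✓ 101000✓ 101010✓ 101100✓ 110001✓ 110100✓ 110101✓ 110111✓ 111001✓ 111010✓ 111011✓ 111110✓ 111111✓
Round 1: -01000✓ -01100✓ -10001✓ -10101✓ -11001✓ -11011✓ 0-0001✓ 0-0011✓ 0-1011✓ 00-011✓ 00-100 0000-1✓ 001-00✓ 0011-0 00110- 01-001✓ 01-011✓ 010-01✓ 010-10 0100-1✓ 01001- 0110-1✓ 1-1010 101-00✓ 1010-0 11-001✓ 11-111 110-01✓ 1101-1 11010- 111-10✓ 111-11✓ 1110-1✓ 11101-✓ 11111-✓
Round 2: -01-00 -1-001 -10-01 -110-1 0--011 0-00-1 01-0-1 111-1-
PIs = {-01-00, -1-001, -10-01, -110-1, 0--011, 0-00-1, 00-100, 0011-0, 00110-, 01-0-1, 010-10, 01001-, 1-1010, 1010-0, 11-111, 1101-1, 11010-, 111-1-}
Coverage chart:
  m1: 0-00-1 ←essential
  m3: 0--011,0-00-1
  m4: 00-100 ←essential
  m8: -01-00 ←essential
  m12: -01-00,00-100,0011-0,00110-
  m13: 00110- ←essential
  m14: 0011-0 ←essential
  m17: -1-001,-10-01,0-00-1,01-0-1
  m18: 010-10,01001-
  m19: 0--011,0-00-1,01-0-1,01001-
  m21: -10-01 ←essential
  m22: 010-10 ←essential
  m25: -1-001,-110-1,01-0-1
  m27: -110-1,0--011,01-0-1
  m40: -01-00,1010-0
  m42: 1-1010,1010-0
  m44: -01-00 ←essential
  m49: -1-001,-10-01
  m52: 11010- ←essential
  m53: -10-01,1101-1,11010-
  m55: 11-111,1101-1
  m57: -1-001,-110-1
  m58: 1-1010,111-1-
  m59: -110-1,111-1-
  m62: 111-1- ←essential
  m63: 11-111,111-1-
Essential: -01-00, -10-01, 0-00-1, 00-100, 0011-0, 00110-, 010-10, 11010-, 111-1-

YES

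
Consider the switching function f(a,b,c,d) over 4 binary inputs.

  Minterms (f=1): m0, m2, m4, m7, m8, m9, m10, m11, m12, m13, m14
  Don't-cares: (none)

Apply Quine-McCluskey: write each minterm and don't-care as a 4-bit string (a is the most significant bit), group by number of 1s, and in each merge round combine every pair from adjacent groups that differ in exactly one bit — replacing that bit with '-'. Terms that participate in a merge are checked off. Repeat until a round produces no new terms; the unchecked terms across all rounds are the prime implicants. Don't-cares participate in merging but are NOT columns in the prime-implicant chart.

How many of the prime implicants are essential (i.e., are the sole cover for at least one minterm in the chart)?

[col 0] 0000*, 0010*, 0100*, 0111, 1000*, 1001*, 1010*, 1011*, 1100*, 1101*, 1110*
[col 1] -000*, -010*, -100*, 0-00*, 00-0*, 1-00*, 1-01*, 1-10*, 10-0*, 10-1*, 100-*, 101-*, 11-0*, 110-*
[col 2] --00, -0-0, 1--0, 1-0-, 10--
Prime implicants: --00, -0-0, 0111, 1--0, 1-0-, 10--
PI chart (minterm → PIs covering it):
  0 | --00,-0-0
  2 | -0-0  (sole → essential)
  4 | --00  (sole → essential)
  7 | 0111  (sole → essential)
  8 | --00,-0-0,1--0,1-0-,10--
  9 | 1-0-,10--
  10 | -0-0,1--0,10--
  11 | 10--  (sole → essential)
  12 | --00,1--0,1-0-
  13 | 1-0-  (sole → essential)
  14 | 1--0  (sole → essential)
Essential prime implicants: --00, -0-0, 0111, 1--0, 1-0-, 10--

6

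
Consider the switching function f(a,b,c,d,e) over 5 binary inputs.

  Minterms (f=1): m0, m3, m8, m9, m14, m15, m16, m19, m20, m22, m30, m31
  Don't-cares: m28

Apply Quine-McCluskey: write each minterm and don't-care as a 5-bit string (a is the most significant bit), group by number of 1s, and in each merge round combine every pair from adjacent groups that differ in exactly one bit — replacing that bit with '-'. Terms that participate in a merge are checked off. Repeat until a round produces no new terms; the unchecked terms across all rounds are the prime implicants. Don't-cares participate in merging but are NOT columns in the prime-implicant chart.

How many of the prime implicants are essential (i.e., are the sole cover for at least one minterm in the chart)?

size-2^0 implicants → 00000(✓)  00011(✓)  01000(✓)  01001(✓)  01110(✓)  01111(✓)  10000(✓)  10011(✓)  10100(✓)  10110(✓)  11100(✓)  11110(✓)  11111(✓)
size-2^1 implicants → -0000  -0011  -1110(✓)  -1111(✓)  0-000  0100-  0111-(✓)  1-100(✓)  1-110(✓)  10-00  101-0(✓)  111-0(✓)  1111-(✓)
size-2^2 implicants → -111-  1-1-0
Unchecked terms (primes): -0000, -0011, -111-, 0-000, 0100-, 1-1-0, 10-00
Minterm coverage:
  m0 ⊆ -0000,0-000
  m3 ⊆ -0011 [E]
  m8 ⊆ 0-000,0100-
  m9 ⊆ 0100- [E]
  m14 ⊆ -111- [E]
  m15 ⊆ -111- [E]
  m16 ⊆ -0000,10-00
  m19 ⊆ -0011 [E]
  m20 ⊆ 1-1-0,10-00
  m22 ⊆ 1-1-0 [E]
  m30 ⊆ -111-,1-1-0
  m31 ⊆ -111- [E]
E = {-0011, -111-, 0100-, 1-1-0}

4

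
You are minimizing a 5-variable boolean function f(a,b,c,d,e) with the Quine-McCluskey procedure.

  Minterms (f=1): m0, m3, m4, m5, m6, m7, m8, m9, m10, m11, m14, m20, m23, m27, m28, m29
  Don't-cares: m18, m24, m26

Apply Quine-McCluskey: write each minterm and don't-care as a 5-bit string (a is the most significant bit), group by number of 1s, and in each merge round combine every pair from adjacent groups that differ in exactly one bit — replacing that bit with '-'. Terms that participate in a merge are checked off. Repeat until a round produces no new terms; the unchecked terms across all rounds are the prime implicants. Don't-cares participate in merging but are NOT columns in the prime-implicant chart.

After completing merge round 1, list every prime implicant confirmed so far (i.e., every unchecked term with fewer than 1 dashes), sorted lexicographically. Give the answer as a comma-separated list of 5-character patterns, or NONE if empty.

NONE

[col 0] 00000*, 00011*, 00100*, 00101*, 00110*, 00111*, 01000*, 01001*, 01010*, 01011*, 01110*, 10010*, 10100*, 10111*, 11000*, 11010*, 11011*, 11100*, 11101*
[col 1] -0100, -0111, -1000*, -1010*, -1011*, 0-000, 0-011, 0-110, 00-00, 00-11, 001-0*, 001-1*, 0010-*, 0011-*, 01-10, 010-0*, 010-1*, 0100-*, 0101-*, 1-010, 1-100, 11-00, 110-0*, 1101-*, 1110-
[col 2] -10-0, -101-, 001--, 010--
Prime implicants: -0100, -0111, -10-0, -101-, 0-000, 0-011, 0-110, 00-00, 00-11, 001--, 01-10, 010--, 1-010, 1-100, 11-00, 1110-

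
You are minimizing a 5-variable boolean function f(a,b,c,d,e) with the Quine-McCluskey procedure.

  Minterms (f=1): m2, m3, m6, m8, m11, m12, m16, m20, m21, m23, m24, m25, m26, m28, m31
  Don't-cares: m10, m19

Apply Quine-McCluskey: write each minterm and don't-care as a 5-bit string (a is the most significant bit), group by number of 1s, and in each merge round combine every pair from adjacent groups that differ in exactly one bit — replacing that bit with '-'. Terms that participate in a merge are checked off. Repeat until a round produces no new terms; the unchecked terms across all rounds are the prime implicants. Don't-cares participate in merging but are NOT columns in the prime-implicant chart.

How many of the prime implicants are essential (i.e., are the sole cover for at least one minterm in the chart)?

7

[col 0] 00010*, 00011*, 00110*, 01000*, 01010*, 01011*, 01100*, 10000*, 10011*, 10100*, 10101*, 10111*, 11000*, 11001*, 11010*, 11100*, 11111*
[col 1] -0011, -1000*, -1010*, -1100*, 0-010*, 0-011*, 00-10, 0001-*, 01-00*, 010-0*, 0101-*, 1-000*, 1-100*, 1-111, 10-00*, 10-11, 101-1, 1010-, 11-00*, 110-0*, 1100-
[col 2] -1-00, -10-0, 0-01-, 1--00
Prime implicants: -0011, -1-00, -10-0, 0-01-, 00-10, 1--00, 1-111, 10-11, 101-1, 1010-, 1100-
PI chart (minterm → PIs covering it):
  2 | 0-01-,00-10
  3 | -0011,0-01-
  6 | 00-10  (sole → essential)
  8 | -1-00,-10-0
  11 | 0-01-  (sole → essential)
  12 | -1-00  (sole → essential)
  16 | 1--00  (sole → essential)
  20 | 1--00,1010-
  21 | 101-1,1010-
  23 | 1-111,10-11,101-1
  24 | -1-00,-10-0,1--00,1100-
  25 | 1100-  (sole → essential)
  26 | -10-0  (sole → essential)
  28 | -1-00,1--00
  31 | 1-111  (sole → essential)
Essential prime implicants: -1-00, -10-0, 0-01-, 00-10, 1--00, 1-111, 1100-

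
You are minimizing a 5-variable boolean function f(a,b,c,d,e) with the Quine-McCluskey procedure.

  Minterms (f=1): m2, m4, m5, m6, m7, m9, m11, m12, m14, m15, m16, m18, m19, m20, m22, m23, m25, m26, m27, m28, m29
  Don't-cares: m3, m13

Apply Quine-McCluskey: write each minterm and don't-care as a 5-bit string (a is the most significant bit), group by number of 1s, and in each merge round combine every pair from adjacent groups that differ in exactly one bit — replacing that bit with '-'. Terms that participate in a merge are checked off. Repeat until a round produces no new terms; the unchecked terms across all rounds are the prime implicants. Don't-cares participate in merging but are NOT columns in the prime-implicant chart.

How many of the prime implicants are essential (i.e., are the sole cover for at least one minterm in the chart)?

4

Round 0: 00010✓ 00011✓ 00100✓ 00101✓ 00110✓ 00111✓ 01001✓ 01011✓ 01100✓ 01101✓ 01110✓ 01111✓ 10000✓ 10010✓ 10011✓ 10100✓ 10110✓ 10111✓ 11001✓ 11010✓ 11011✓ 11100✓ 11101✓
Round 1: -0010✓ -0011✓ -0100✓ -0110✓ -0111✓ -1001✓ -1011✓ -1100✓ -1101✓ 0-011✓ 0-100✓ 0-101✓ 0-110✓ 0-111✓ 00-10✓ 00-11✓ 0001-✓ 001-0✓ 001-1✓ 0010-✓ 0011-✓ 01-01✓ 01-11✓ 010-1✓ 011-0✓ 011-1✓ 0110-✓ 0111-✓ 1-010✓ 1-011✓ 1-100✓ 10-00✓ 10-10✓ 10-11✓ 100-0✓ 1001-✓ 101-0✓ 1011-✓ 11-01✓ 110-1✓ 1101-✓ 1110-✓
Round 2: --011 --100 -0-10✓ -0-11✓ -001-✓ -01-0 -011-✓ -1-01 -10-1 -110- 0--11 0-1-0✓ 0-1-1✓ 0-10-✓ 0-11-✓ 00-1-✓ 001--✓ 01--1 011--✓ 1-01- 10--0 10-1-✓
Round 3: -0-1- 0-1--
PIs = {--011, --100, -0-1-, -01-0, -1-01, -10-1, -110-, 0--11, 0-1--, 01--1, 1-01-, 10--0}
Coverage chart:
  m2: -0-1- ←essential
  m4: --100,-01-0,0-1--
  m5: 0-1-- ←essential
  m6: -0-1-,-01-0,0-1--
  m7: -0-1-,0--11,0-1--
  m9: -1-01,-10-1,01--1
  m11: --011,-10-1,0--11,01--1
  m12: --100,-110-,0-1--
  m14: 0-1-- ←essential
  m15: 0--11,0-1--,01--1
  m16: 10--0 ←essential
  m18: -0-1-,1-01-,10--0
  m19: --011,-0-1-,1-01-
  m20: --100,-01-0,10--0
  m22: -0-1-,-01-0,10--0
  m23: -0-1- ←essential
  m25: -1-01,-10-1
  m26: 1-01- ←essential
  m27: --011,-10-1,1-01-
  m28: --100,-110-
  m29: -1-01,-110-
Essential: -0-1-, 0-1--, 1-01-, 10--0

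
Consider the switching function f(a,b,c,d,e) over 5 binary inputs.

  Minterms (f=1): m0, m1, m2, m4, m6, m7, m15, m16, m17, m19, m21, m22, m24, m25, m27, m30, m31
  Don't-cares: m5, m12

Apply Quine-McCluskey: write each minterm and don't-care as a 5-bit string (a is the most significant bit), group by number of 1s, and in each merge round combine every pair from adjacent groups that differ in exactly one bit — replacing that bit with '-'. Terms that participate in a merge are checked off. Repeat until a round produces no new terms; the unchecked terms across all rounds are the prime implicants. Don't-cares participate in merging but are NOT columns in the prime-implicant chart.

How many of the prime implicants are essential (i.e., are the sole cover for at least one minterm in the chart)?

[col 0] 00000*, 00001*, 00010*, 00100*, 00101*, 00110*, 00111*, 01100*, 01111*, 10000*, 10001*, 10011*, 10101*, 10110*, 11000*, 11001*, 11011*, 11110*, 11111*
[col 1] -0000*, -0001*, -0101*, -0110, -1111, 0-100, 0-111, 00-00*, 00-01*, 00-10*, 000-0*, 0000-*, 001-0*, 001-1*, 0010-*, 0011-*, 1-000*, 1-001*, 1-011*, 1-110, 10-01*, 100-1*, 1000-*, 11-11, 110-1*, 1100-*, 1111-
[col 2] -0-01, -000-, 00--0, 00-0-, 001--, 1-0-1, 1-00-
Prime implicants: -0-01, -000-, -0110, -1111, 0-100, 0-111, 00--0, 00-0-, 001--, 1-0-1, 1-00-, 1-110, 11-11, 1111-
PI chart (minterm → PIs covering it):
  0 | -000-,00--0,00-0-
  1 | -0-01,-000-,00-0-
  2 | 00--0  (sole → essential)
  4 | 0-100,00--0,00-0-,001--
  6 | -0110,00--0,001--
  7 | 0-111,001--
  15 | -1111,0-111
  16 | -000-,1-00-
  17 | -0-01,-000-,1-0-1,1-00-
  19 | 1-0-1  (sole → essential)
  21 | -0-01  (sole → essential)
  22 | -0110,1-110
  24 | 1-00-  (sole → essential)
  25 | 1-0-1,1-00-
  27 | 1-0-1,11-11
  30 | 1-110,1111-
  31 | -1111,11-11,1111-
Essential prime implicants: -0-01, 00--0, 1-0-1, 1-00-

4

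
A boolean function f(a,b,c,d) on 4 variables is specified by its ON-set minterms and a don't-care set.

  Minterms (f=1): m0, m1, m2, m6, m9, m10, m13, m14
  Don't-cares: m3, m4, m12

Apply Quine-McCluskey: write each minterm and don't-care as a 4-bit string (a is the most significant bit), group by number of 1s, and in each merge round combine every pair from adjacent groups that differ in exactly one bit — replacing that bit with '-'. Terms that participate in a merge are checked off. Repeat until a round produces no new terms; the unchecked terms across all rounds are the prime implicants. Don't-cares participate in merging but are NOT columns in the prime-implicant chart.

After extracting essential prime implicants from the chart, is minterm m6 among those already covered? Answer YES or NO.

size-2^0 implicants → 0000(✓)  0001(✓)  0010(✓)  0011(✓)  0100(✓)  0110(✓)  1001(✓)  1010(✓)  1100(✓)  1101(✓)  1110(✓)
size-2^1 implicants → -001  -010(✓)  -100(✓)  -110(✓)  0-00(✓)  0-10(✓)  00-0(✓)  00-1(✓)  000-(✓)  001-(✓)  01-0(✓)  1-01  1-10(✓)  11-0(✓)  110-
size-2^2 implicants → --10  -1-0  0--0  00--
Unchecked terms (primes): --10, -001, -1-0, 0--0, 00--, 1-01, 110-
Minterm coverage:
  m0 ⊆ 0--0,00--
  m1 ⊆ -001,00--
  m2 ⊆ --10,0--0,00--
  m6 ⊆ --10,-1-0,0--0
  m9 ⊆ -001,1-01
  m10 ⊆ --10 [E]
  m13 ⊆ 1-01,110-
  m14 ⊆ --10,-1-0
E = {--10}

YES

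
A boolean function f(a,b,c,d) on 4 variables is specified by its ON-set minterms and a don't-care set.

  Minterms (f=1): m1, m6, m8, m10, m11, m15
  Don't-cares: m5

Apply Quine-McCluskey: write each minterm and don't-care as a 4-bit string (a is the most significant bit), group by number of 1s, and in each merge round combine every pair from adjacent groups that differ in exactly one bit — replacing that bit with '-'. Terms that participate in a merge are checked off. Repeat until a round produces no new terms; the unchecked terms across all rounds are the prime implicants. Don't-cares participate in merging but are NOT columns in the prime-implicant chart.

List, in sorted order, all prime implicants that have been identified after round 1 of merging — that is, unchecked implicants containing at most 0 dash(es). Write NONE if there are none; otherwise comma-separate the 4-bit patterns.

[col 0] 0001*, 0101*, 0110, 1000*, 1010*, 1011*, 1111*
[col 1] 0-01, 1-11, 10-0, 101-
Prime implicants: 0-01, 0110, 1-11, 10-0, 101-

0110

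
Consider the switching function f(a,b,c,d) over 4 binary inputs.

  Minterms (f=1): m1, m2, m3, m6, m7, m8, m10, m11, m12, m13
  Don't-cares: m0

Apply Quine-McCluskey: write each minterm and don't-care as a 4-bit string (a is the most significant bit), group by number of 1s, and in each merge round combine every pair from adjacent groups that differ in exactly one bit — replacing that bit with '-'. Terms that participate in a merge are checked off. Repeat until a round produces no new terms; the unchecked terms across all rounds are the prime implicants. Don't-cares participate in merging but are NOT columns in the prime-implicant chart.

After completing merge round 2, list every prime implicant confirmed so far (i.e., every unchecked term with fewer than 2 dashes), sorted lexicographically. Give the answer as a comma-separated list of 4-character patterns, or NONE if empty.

Round 0: 0000✓ 0001✓ 0010✓ 0011✓ 0110✓ 0111✓ 1000✓ 1010✓ 1011✓ 1100✓ 1101✓
Round 1: -000✓ -010✓ -011✓ 0-10✓ 0-11✓ 00-0✓ 00-1✓ 000-✓ 001-✓ 011-✓ 1-00 10-0✓ 101-✓ 110-
Round 2: -0-0 -01- 0-1- 00--
PIs = {-0-0, -01-, 0-1-, 00--, 1-00, 110-}

1-00, 110-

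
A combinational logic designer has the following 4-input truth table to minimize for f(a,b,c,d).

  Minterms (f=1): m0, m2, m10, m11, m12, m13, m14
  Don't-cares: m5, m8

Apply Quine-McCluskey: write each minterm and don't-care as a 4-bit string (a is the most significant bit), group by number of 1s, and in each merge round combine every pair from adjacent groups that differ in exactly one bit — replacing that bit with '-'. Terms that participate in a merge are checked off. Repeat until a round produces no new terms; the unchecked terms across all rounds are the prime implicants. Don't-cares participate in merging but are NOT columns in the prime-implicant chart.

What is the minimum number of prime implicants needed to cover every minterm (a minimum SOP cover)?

4

size-2^0 implicants → 0000(✓)  0010(✓)  0101(✓)  1000(✓)  1010(✓)  1011(✓)  1100(✓)  1101(✓)  1110(✓)
size-2^1 implicants → -000(✓)  -010(✓)  -101  00-0(✓)  1-00(✓)  1-10(✓)  10-0(✓)  101-  11-0(✓)  110-
size-2^2 implicants → -0-0  1--0
Unchecked terms (primes): -0-0, -101, 1--0, 101-, 110-
Minterm coverage:
  m0 ⊆ -0-0 [E]
  m2 ⊆ -0-0 [E]
  m10 ⊆ -0-0,1--0,101-
  m11 ⊆ 101- [E]
  m12 ⊆ 1--0,110-
  m13 ⊆ -101,110-
  m14 ⊆ 1--0 [E]
E = {-0-0, 1--0, 101-}
Petrick residual → -101
Cover = b'd' + bc'd + ad' + ab'c  |cover|=4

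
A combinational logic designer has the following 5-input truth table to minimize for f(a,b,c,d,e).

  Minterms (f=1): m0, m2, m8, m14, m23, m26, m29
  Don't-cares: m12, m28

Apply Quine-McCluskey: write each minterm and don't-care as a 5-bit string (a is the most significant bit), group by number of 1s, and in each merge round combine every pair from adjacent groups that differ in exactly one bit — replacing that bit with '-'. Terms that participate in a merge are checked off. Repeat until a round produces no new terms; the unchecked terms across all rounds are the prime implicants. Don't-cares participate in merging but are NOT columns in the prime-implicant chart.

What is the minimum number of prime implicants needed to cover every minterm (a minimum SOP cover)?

size-2^0 implicants → 00000(✓)  00010(✓)  01000(✓)  01100(✓)  01110(✓)  10111  11010  11100(✓)  11101(✓)
size-2^1 implicants → -1100  0-000  000-0  01-00  011-0  1110-
Unchecked terms (primes): -1100, 0-000, 000-0, 01-00, 011-0, 10111, 11010, 1110-
Minterm coverage:
  m0 ⊆ 0-000,000-0
  m2 ⊆ 000-0 [E]
  m8 ⊆ 0-000,01-00
  m14 ⊆ 011-0 [E]
  m23 ⊆ 10111 [E]
  m26 ⊆ 11010 [E]
  m29 ⊆ 1110- [E]
E = {000-0, 011-0, 10111, 11010, 1110-}
Petrick residual → 0-000
Cover = a'c'd'e' + a'b'c'e' + a'bce' + ab'cde + abc'de' + abcd'  |cover|=6

6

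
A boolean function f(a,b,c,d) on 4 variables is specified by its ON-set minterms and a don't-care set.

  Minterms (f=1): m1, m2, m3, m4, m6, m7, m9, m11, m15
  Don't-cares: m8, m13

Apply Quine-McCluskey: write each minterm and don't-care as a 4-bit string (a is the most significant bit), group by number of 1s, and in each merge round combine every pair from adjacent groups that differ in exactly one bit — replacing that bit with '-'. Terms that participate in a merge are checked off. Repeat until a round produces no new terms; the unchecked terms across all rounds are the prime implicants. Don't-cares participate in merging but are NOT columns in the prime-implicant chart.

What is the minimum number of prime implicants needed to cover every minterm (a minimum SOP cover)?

size-2^0 implicants → 0001(✓)  0010(✓)  0011(✓)  0100(✓)  0110(✓)  0111(✓)  1000(✓)  1001(✓)  1011(✓)  1101(✓)  1111(✓)
size-2^1 implicants → -001(✓)  -011(✓)  -111(✓)  0-10(✓)  0-11(✓)  00-1(✓)  001-(✓)  01-0  011-(✓)  1-01(✓)  1-11(✓)  10-1(✓)  100-  11-1(✓)
size-2^2 implicants → --11  -0-1  0-1-  1--1
Unchecked terms (primes): --11, -0-1, 0-1-, 01-0, 1--1, 100-
Minterm coverage:
  m1 ⊆ -0-1 [E]
  m2 ⊆ 0-1- [E]
  m3 ⊆ --11,-0-1,0-1-
  m4 ⊆ 01-0 [E]
  m6 ⊆ 0-1-,01-0
  m7 ⊆ --11,0-1-
  m9 ⊆ -0-1,1--1,100-
  m11 ⊆ --11,-0-1,1--1
  m15 ⊆ --11,1--1
E = {-0-1, 0-1-, 01-0}
Petrick residual → --11
Cover = cd + b'd + a'c + a'bd'  |cover|=4

4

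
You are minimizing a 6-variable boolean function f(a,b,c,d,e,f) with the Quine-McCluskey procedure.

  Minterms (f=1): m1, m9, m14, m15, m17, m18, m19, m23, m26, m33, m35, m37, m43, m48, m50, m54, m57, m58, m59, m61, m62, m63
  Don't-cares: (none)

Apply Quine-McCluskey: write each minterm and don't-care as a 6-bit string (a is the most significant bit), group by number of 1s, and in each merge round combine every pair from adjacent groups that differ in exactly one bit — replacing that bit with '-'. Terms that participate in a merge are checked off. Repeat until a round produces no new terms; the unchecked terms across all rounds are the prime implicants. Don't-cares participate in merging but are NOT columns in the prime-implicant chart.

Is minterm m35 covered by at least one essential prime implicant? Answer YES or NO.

NO

[col 0] 000001*, 001001*, 001110*, 001111*, 010001*, 010010*, 010011*, 010111*, 011010*, 100001*, 100011*, 100101*, 101011*, 110000*, 110010*, 110110*, 111001*, 111010*, 111011*, 111101*, 111110*, 111111*
[col 1] -00001, -10010*, -11010*, 0-0001, 00-001, 00111-, 01-010*, 010-11, 0100-1, 01001-, 1-1011, 10-011, 100-01, 1000-1, 11-010*, 11-110*, 110-10*, 1100-0, 111-01*, 111-10*, 111-11*, 1110-1*, 11101-*, 1111-1*, 11111-*
[col 2] -1-010, 11--10, 111--1, 111-1-
Prime implicants: -00001, -1-010, 0-0001, 00-001, 00111-, 010-11, 0100-1, 01001-, 1-1011, 10-011, 100-01, 1000-1, 11--10, 1100-0, 111--1, 111-1-
PI chart (minterm → PIs covering it):
  1 | -00001,0-0001,00-001
  9 | 00-001  (sole → essential)
  14 | 00111-  (sole → essential)
  15 | 00111-  (sole → essential)
  17 | 0-0001,0100-1
  18 | -1-010,01001-
  19 | 010-11,0100-1,01001-
  23 | 010-11  (sole → essential)
  26 | -1-010  (sole → essential)
  33 | -00001,100-01,1000-1
  35 | 10-011,1000-1
  37 | 100-01  (sole → essential)
  43 | 1-1011,10-011
  48 | 1100-0  (sole → essential)
  50 | -1-010,11--10,1100-0
  54 | 11--10  (sole → essential)
  57 | 111--1  (sole → essential)
  58 | -1-010,11--10,111-1-
  59 | 1-1011,111--1,111-1-
  61 | 111--1  (sole → essential)
  62 | 11--10,111-1-
  63 | 111--1,111-1-
Essential prime implicants: -1-010, 00-001, 00111-, 010-11, 100-01, 11--10, 1100-0, 111--1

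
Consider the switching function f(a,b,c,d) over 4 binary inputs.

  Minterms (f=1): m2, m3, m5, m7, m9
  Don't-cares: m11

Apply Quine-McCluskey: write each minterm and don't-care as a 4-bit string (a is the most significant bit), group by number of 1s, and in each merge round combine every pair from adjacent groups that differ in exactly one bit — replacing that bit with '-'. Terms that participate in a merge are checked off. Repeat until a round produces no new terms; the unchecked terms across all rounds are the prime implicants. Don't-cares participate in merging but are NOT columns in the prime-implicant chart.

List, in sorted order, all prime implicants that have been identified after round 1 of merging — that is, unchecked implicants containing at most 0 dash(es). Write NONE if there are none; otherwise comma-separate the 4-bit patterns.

NONE

Round 0: 0010✓ 0011✓ 0101✓ 0111✓ 1001✓ 1011✓
Round 1: -011 0-11 001- 01-1 10-1
PIs = {-011, 0-11, 001-, 01-1, 10-1}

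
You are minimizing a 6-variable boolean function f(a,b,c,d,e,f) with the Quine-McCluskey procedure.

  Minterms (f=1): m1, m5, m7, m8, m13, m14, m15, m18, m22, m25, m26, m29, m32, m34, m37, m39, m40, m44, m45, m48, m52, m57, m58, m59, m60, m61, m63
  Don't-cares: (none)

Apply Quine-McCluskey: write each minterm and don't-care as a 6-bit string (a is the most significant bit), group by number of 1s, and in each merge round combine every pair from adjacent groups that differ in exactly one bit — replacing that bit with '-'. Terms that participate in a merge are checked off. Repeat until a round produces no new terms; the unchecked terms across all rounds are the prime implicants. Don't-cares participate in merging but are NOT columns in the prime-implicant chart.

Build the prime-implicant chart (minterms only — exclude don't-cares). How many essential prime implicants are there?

8

[col 0] 000001*, 000101*, 000111*, 001000*, 001101*, 001110*, 001111*, 010010*, 010110*, 011001*, 011010*, 011101*, 100000*, 100010*, 100101*, 100111*, 101000*, 101100*, 101101*, 110000*, 110100*, 111001*, 111010*, 111011*, 111100*, 111101*, 111111*
[col 1] -00101*, -00111*, -01000, -01101*, -11001*, -11010, -11101*, 0-1101*, 00-101*, 00-111*, 000-01, 0001-1*, 0011-1*, 00111-, 01-010, 010-10, 011-01*, 1-0000, 1-1100*, 1-1101*, 10-000, 10-101*, 1000-0, 1001-1*, 101-00, 10110-*, 11-100, 110-00, 111-01*, 111-11*, 1110-1*, 11101-, 1111-1*, 11110-*
[col 2] --1101, -0-101, -001-1, -11-01, 00-1-1, 1-110-, 111--1
Prime implicants: --1101, -0-101, -001-1, -01000, -11-01, -11010, 00-1-1, 000-01, 00111-, 01-010, 010-10, 1-0000, 1-110-, 10-000, 1000-0, 101-00, 11-100, 110-00, 111--1, 11101-
PI chart (minterm → PIs covering it):
  1 | 000-01  (sole → essential)
  5 | -0-101,-001-1,00-1-1,000-01
  7 | -001-1,00-1-1
  8 | -01000  (sole → essential)
  13 | --1101,-0-101,00-1-1
  14 | 00111-  (sole → essential)
  15 | 00-1-1,00111-
  18 | 01-010,010-10
  22 | 010-10  (sole → essential)
  25 | -11-01  (sole → essential)
  26 | -11010,01-010
  29 | --1101,-11-01
  32 | 1-0000,10-000,1000-0
  34 | 1000-0  (sole → essential)
  37 | -0-101,-001-1
  39 | -001-1  (sole → essential)
  40 | -01000,10-000,101-00
  44 | 1-110-,101-00
  45 | --1101,-0-101,1-110-
  48 | 1-0000,110-00
  52 | 11-100,110-00
  57 | -11-01,111--1
  58 | -11010,11101-
  59 | 111--1,11101-
  60 | 1-110-,11-100
  61 | --1101,-11-01,1-110-,111--1
  63 | 111--1  (sole → essential)
Essential prime implicants: -001-1, -01000, -11-01, 000-01, 00111-, 010-10, 1000-0, 111--1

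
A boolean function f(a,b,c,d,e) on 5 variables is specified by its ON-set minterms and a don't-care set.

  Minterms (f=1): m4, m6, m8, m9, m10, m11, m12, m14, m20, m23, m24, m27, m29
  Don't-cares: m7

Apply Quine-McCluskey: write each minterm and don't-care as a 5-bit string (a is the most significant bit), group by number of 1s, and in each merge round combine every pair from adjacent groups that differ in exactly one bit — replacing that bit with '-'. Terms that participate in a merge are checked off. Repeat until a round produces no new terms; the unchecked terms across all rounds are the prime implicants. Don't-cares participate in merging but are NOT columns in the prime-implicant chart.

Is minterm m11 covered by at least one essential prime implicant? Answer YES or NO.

YES

[col 0] 00100*, 00110*, 00111*, 01000*, 01001*, 01010*, 01011*, 01100*, 01110*, 10100*, 10111*, 11000*, 11011*, 11101
[col 1] -0100, -0111, -1000, -1011, 0-100*, 0-110*, 001-0*, 0011-, 01-00*, 01-10*, 010-0*, 010-1*, 0100-*, 0101-*, 011-0*
[col 2] 0-1-0, 01--0, 010--
Prime implicants: -0100, -0111, -1000, -1011, 0-1-0, 0011-, 01--0, 010--, 11101
PI chart (minterm → PIs covering it):
  4 | -0100,0-1-0
  6 | 0-1-0,0011-
  8 | -1000,01--0,010--
  9 | 010--  (sole → essential)
  10 | 01--0,010--
  11 | -1011,010--
  12 | 0-1-0,01--0
  14 | 0-1-0,01--0
  20 | -0100  (sole → essential)
  23 | -0111  (sole → essential)
  24 | -1000  (sole → essential)
  27 | -1011  (sole → essential)
  29 | 11101  (sole → essential)
Essential prime implicants: -0100, -0111, -1000, -1011, 010--, 11101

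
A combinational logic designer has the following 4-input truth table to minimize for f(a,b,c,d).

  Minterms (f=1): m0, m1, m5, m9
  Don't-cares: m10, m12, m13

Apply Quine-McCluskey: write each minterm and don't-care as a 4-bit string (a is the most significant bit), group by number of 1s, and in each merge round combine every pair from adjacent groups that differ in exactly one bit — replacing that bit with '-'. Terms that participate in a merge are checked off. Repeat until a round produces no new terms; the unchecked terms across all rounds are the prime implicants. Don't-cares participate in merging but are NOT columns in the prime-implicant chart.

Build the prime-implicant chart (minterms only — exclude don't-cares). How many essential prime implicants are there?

[col 0] 0000*, 0001*, 0101*, 1001*, 1010, 1100*, 1101*
[col 1] -001*, -101*, 0-01*, 000-, 1-01*, 110-
[col 2] --01
Prime implicants: --01, 000-, 1010, 110-
PI chart (minterm → PIs covering it):
  0 | 000-  (sole → essential)
  1 | --01,000-
  5 | --01  (sole → essential)
  9 | --01  (sole → essential)
Essential prime implicants: --01, 000-

2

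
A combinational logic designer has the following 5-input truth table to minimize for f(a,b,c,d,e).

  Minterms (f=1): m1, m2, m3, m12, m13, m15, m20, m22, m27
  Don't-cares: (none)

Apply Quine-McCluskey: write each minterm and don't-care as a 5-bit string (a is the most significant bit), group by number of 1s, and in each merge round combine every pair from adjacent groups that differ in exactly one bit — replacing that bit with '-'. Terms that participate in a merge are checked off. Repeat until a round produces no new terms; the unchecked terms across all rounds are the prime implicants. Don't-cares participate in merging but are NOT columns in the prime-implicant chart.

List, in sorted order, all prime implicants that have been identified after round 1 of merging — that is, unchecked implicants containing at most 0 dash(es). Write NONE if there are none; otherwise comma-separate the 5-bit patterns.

Round 0: 00001✓ 00010✓ 00011✓ 01100✓ 01101✓ 01111✓ 10100✓ 10110✓ 11011
Round 1: 000-1 0001- 011-1 0110- 101-0
PIs = {000-1, 0001-, 011-1, 0110-, 101-0, 11011}

11011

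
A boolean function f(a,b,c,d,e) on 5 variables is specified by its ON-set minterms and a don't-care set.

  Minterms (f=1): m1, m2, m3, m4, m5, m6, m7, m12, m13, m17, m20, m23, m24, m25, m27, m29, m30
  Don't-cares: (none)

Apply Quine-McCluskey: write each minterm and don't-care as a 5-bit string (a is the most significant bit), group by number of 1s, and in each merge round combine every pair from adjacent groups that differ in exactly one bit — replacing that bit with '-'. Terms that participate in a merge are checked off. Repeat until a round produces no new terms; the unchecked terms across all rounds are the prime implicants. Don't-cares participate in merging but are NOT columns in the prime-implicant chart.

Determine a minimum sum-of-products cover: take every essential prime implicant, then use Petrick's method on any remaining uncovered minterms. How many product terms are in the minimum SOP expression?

[col 0] 00001*, 00010*, 00011*, 00100*, 00101*, 00110*, 00111*, 01100*, 01101*, 10001*, 10100*, 10111*, 11000*, 11001*, 11011*, 11101*, 11110
[col 1] -0001, -0100, -0111, -1101, 0-100*, 0-101*, 00-01*, 00-10*, 00-11*, 000-1*, 0001-*, 001-0*, 001-1*, 0010-*, 0011-*, 0110-*, 1-001, 11-01, 110-1, 1100-
[col 2] 0-10-, 00--1, 00-1-, 001--
Prime implicants: -0001, -0100, -0111, -1101, 0-10-, 00--1, 00-1-, 001--, 1-001, 11-01, 110-1, 1100-, 11110
PI chart (minterm → PIs covering it):
  1 | -0001,00--1
  2 | 00-1-  (sole → essential)
  3 | 00--1,00-1-
  4 | -0100,0-10-,001--
  5 | 0-10-,00--1,001--
  6 | 00-1-,001--
  7 | -0111,00--1,00-1-,001--
  12 | 0-10-  (sole → essential)
  13 | -1101,0-10-
  17 | -0001,1-001
  20 | -0100  (sole → essential)
  23 | -0111  (sole → essential)
  24 | 1100-  (sole → essential)
  25 | 1-001,11-01,110-1,1100-
  27 | 110-1  (sole → essential)
  29 | -1101,11-01
  30 | 11110  (sole → essential)
Essential prime implicants: -0100, -0111, 0-10-, 00-1-, 110-1, 1100-, 11110
Petrick residual → -0001, -1101
Minimum SOP uses 9 PIs: b'c'd'e + b'cd'e' + b'cde + bcd'e + a'cd' + a'b'd + abc'e + abc'd' + abcde'

9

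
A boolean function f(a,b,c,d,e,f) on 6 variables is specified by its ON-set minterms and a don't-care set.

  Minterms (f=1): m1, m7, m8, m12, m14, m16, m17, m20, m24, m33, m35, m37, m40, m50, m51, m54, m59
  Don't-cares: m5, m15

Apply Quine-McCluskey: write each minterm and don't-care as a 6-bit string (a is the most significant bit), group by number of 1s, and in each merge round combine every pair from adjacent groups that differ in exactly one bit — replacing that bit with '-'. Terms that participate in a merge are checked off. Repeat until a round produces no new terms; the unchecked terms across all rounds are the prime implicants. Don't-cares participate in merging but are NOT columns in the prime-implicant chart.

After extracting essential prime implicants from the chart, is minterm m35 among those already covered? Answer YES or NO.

Round 0: 000001✓ 000101✓ 000111✓ 001000✓ 001100✓ 001110✓ 001111✓ 010000✓ 010001✓ 010100✓ 011000✓ 100001✓ 100011✓ 100101✓ 101000✓ 110010✓ 110011✓ 110110✓ 111011✓
Round 1: -00001✓ -00101✓ -01000 0-0001 0-1000 00-111 000-01✓ 0001-1 001-00 0011-0 00111- 01-000 010-00 01000- 1-0011 100-01✓ 1000-1 11-011 110-10 11001-
Round 2: -00-01
PIs = {-00-01, -01000, 0-0001, 0-1000, 00-111, 0001-1, 001-00, 0011-0, 00111-, 01-000, 010-00, 01000-, 1-0011, 1000-1, 11-011, 110-10, 11001-}
Coverage chart:
  m1: -00-01,0-0001
  m7: 00-111,0001-1
  m8: -01000,0-1000,001-00
  m12: 001-00,0011-0
  m14: 0011-0,00111-
  m16: 01-000,010-00,01000-
  m17: 0-0001,01000-
  m20: 010-00 ←essential
  m24: 0-1000,01-000
  m33: -00-01,1000-1
  m35: 1-0011,1000-1
  m37: -00-01 ←essential
  m40: -01000 ←essential
  m50: 110-10,11001-
  m51: 1-0011,11-011,11001-
  m54: 110-10 ←essential
  m59: 11-011 ←essential
Essential: -00-01, -01000, 010-00, 11-011, 110-10

NO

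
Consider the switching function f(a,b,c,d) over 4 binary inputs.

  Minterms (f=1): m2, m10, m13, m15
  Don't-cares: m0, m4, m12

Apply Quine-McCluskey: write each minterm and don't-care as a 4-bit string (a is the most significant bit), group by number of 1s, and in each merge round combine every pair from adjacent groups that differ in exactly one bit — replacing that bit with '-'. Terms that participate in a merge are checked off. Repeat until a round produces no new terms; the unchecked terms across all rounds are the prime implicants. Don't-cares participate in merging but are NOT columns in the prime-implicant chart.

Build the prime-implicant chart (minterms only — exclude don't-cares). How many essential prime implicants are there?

size-2^0 implicants → 0000(✓)  0010(✓)  0100(✓)  1010(✓)  1100(✓)  1101(✓)  1111(✓)
size-2^1 implicants → -010  -100  0-00  00-0  11-1  110-
Unchecked terms (primes): -010, -100, 0-00, 00-0, 11-1, 110-
Minterm coverage:
  m2 ⊆ -010,00-0
  m10 ⊆ -010 [E]
  m13 ⊆ 11-1,110-
  m15 ⊆ 11-1 [E]
E = {-010, 11-1}

2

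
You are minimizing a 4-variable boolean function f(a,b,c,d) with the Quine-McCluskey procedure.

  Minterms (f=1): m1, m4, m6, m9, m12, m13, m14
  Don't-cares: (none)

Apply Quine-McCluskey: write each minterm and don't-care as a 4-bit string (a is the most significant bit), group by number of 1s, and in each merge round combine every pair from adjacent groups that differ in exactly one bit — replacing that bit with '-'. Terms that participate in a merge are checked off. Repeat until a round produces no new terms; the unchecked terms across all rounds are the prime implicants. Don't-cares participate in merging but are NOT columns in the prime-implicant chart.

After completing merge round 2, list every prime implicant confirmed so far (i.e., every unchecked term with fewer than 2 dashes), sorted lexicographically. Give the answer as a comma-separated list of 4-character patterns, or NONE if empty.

-001, 1-01, 110-

[col 0] 0001*, 0100*, 0110*, 1001*, 1100*, 1101*, 1110*
[col 1] -001, -100*, -110*, 01-0*, 1-01, 11-0*, 110-
[col 2] -1-0
Prime implicants: -001, -1-0, 1-01, 110-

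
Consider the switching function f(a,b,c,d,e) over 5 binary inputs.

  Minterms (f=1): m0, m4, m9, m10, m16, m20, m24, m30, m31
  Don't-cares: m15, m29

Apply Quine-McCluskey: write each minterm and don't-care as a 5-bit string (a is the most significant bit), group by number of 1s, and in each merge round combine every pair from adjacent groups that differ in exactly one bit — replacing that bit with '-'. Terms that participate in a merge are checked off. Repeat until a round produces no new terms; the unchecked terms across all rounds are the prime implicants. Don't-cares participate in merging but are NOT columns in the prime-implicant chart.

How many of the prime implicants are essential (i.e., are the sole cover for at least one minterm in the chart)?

[col 0] 00000*, 00100*, 01001, 01010, 01111*, 10000*, 10100*, 11000*, 11101*, 11110*, 11111*
[col 1] -0000*, -0100*, -1111, 00-00*, 1-000, 10-00*, 111-1, 1111-
[col 2] -0-00
Prime implicants: -0-00, -1111, 01001, 01010, 1-000, 111-1, 1111-
PI chart (minterm → PIs covering it):
  0 | -0-00  (sole → essential)
  4 | -0-00  (sole → essential)
  9 | 01001  (sole → essential)
  10 | 01010  (sole → essential)
  16 | -0-00,1-000
  20 | -0-00  (sole → essential)
  24 | 1-000  (sole → essential)
  30 | 1111-  (sole → essential)
  31 | -1111,111-1,1111-
Essential prime implicants: -0-00, 01001, 01010, 1-000, 1111-

5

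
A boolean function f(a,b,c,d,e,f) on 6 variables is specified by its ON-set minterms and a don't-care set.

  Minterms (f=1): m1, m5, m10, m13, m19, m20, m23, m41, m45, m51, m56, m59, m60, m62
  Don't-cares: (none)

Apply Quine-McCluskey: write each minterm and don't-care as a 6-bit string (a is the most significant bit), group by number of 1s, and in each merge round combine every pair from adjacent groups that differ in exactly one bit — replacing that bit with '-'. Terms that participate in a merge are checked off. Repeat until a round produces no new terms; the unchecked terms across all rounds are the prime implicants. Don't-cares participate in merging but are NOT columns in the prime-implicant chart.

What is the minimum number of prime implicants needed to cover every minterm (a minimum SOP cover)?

9

[col 0] 000001*, 000101*, 001010, 001101*, 010011*, 010100, 010111*, 101001*, 101101*, 110011*, 111000*, 111011*, 111100*, 111110*
[col 1] -01101, -10011, 00-101, 000-01, 010-11, 101-01, 11-011, 111-00, 1111-0
Prime implicants: -01101, -10011, 00-101, 000-01, 001010, 010-11, 010100, 101-01, 11-011, 111-00, 1111-0
PI chart (minterm → PIs covering it):
  1 | 000-01  (sole → essential)
  5 | 00-101,000-01
  10 | 001010  (sole → essential)
  13 | -01101,00-101
  19 | -10011,010-11
  20 | 010100  (sole → essential)
  23 | 010-11  (sole → essential)
  41 | 101-01  (sole → essential)
  45 | -01101,101-01
  51 | -10011,11-011
  56 | 111-00  (sole → essential)
  59 | 11-011  (sole → essential)
  60 | 111-00,1111-0
  62 | 1111-0  (sole → essential)
Essential prime implicants: 000-01, 001010, 010-11, 010100, 101-01, 11-011, 111-00, 1111-0
Petrick residual → -01101
Minimum SOP uses 9 PIs: b'cde'f + a'b'c'e'f + a'b'cd'ef' + a'bc'ef + a'bc'de'f' + ab'ce'f + abd'ef + abce'f' + abcdf'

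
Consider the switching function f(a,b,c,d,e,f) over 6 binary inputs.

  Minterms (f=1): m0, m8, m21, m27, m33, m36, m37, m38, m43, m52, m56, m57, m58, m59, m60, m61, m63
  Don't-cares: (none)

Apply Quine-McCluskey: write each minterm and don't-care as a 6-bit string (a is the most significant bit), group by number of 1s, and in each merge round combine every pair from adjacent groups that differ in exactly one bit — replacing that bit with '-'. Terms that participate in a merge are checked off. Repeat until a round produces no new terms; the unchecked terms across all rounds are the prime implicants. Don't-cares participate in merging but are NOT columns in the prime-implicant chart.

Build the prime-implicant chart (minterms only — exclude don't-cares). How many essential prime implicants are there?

[col 0] 000000*, 001000*, 010101, 011011*, 100001*, 100100*, 100101*, 100110*, 101011*, 110100*, 111000*, 111001*, 111010*, 111011*, 111100*, 111101*, 111111*
[col 1] -11011, 00-000, 1-0100, 1-1011, 100-01, 1001-0, 10010-, 11-100, 111-00*, 111-01*, 111-11*, 1110-0*, 1110-1*, 11100-*, 11101-*, 1111-1*, 11110-*
[col 2] 111--1, 111-0-, 1110--
Prime implicants: -11011, 00-000, 010101, 1-0100, 1-1011, 100-01, 1001-0, 10010-, 11-100, 111--1, 111-0-, 1110--
PI chart (minterm → PIs covering it):
  0 | 00-000  (sole → essential)
  8 | 00-000  (sole → essential)
  21 | 010101  (sole → essential)
  27 | -11011  (sole → essential)
  33 | 100-01  (sole → essential)
  36 | 1-0100,1001-0,10010-
  37 | 100-01,10010-
  38 | 1001-0  (sole → essential)
  43 | 1-1011  (sole → essential)
  52 | 1-0100,11-100
  56 | 111-0-,1110--
  57 | 111--1,111-0-,1110--
  58 | 1110--  (sole → essential)
  59 | -11011,1-1011,111--1,1110--
  60 | 11-100,111-0-
  61 | 111--1,111-0-
  63 | 111--1  (sole → essential)
Essential prime implicants: -11011, 00-000, 010101, 1-1011, 100-01, 1001-0, 111--1, 1110--

8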